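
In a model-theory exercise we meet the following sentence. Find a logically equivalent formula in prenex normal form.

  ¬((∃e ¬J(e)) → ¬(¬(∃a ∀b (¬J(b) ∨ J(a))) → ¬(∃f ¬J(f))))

Rewrite implications/biconditionals: A → B as ¬A ∨ B.
  ¬(¬(∃e ¬J(e)) ∨ ¬(¬¬(∃a ∀b (¬J(b) ∨ J(a))) ∨ ¬(∃f ¬J(f))))
Drive negations inward (¬∀x A ≡ ∃x ¬A, ¬∃x A ≡ ∀x ¬A, De Morgan for ∧/∨):
  (∃e ¬J(e)) ∧ ((∃a ∀b (¬J(b) ∨ J(a))) ∨ (∀f J(f)))
Pull the quantifiers to the front (each side's bound variable is not free in the other side):
  ∃e ∃a ∀b ∀f (¬J(e) ∧ (¬J(b) ∨ J(a) ∨ J(f)))

∃e ∃a ∀b ∀f (¬J(e) ∧ (¬J(b) ∨ J(a) ∨ J(f)))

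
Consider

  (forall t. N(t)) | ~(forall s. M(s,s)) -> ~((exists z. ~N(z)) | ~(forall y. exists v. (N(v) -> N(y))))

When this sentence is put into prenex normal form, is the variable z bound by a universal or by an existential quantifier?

Eliminate → and ↔ using ¬ and ∨.
  ~((forall t. N(t)) | ~(forall s. M(s,s))) | ~((exists z. ~N(z)) | ~(forall y. exists v. (~N(v) | N(y))))
Move each ¬ inward, flipping quantifiers it crosses:
  (exists t. ~N(t)) & (forall s. M(s,s)) | (forall z. N(z)) & (forall y. exists v. (~N(v) | N(y)))
All bound variables are already distinct, so no renaming is needed.
Extract every quantifier outward, since the variables are now distinct and don't occur free across branches:
  exists t. forall s. forall z. forall y. exists v. (~N(t) & M(s,s) | N(z) & (~N(v) | N(y)))
The quantifier exists z sits under an odd number of negations (counting the antecedent side of each →), so it flips to forall z.

universal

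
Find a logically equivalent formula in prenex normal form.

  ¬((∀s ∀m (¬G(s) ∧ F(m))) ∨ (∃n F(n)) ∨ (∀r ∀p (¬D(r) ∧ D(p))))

Move each ¬ inward, flipping quantifiers it crosses:
  (∃s ∃m (G(s) ∨ ¬F(m))) ∧ (∀n ¬F(n)) ∧ (∃r ∃p (D(r) ∨ ¬D(p)))
All bound variables are already distinct, so no renaming is needed.
Finally move all quantifiers to the prefix:
  ∃s ∃m ∀n ∃r ∃p ((G(s) ∨ ¬F(m)) ∧ ¬F(n) ∧ (D(r) ∨ ¬D(p)))

∃s ∃m ∀n ∃r ∃p ((G(s) ∨ ¬F(m)) ∧ ¬F(n) ∧ (D(r) ∨ ¬D(p)))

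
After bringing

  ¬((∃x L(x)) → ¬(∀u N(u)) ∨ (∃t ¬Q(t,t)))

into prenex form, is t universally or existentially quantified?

First replace A → B with ¬A ∨ B.
  ¬(¬(∃x L(x)) ∨ ¬(∀u N(u)) ∨ (∃t ¬Q(t,t)))
Move each ¬ inward, flipping quantifiers it crosses:
  (∃x L(x)) ∧ (∀u N(u)) ∧ (∀t Q(t,t))
Pull the quantifiers to the front (each side's bound variable is not free in the other side):
  ∃x ∀u ∀t (L(x) ∧ N(u) ∧ Q(t,t))
The quantifier ∃t sits under an odd number of negations (counting the antecedent side of each →), so it flips to ∀t.

universal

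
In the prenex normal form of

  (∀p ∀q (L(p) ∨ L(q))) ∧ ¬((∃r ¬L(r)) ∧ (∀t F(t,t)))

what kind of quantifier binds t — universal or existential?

Move each ¬ inward, flipping quantifiers it crosses:
  (∀p ∀q (L(p) ∨ L(q))) ∧ ((∀r L(r)) ∨ (∃t ¬F(t,t)))
Finally move all quantifiers to the prefix:
  ∀p ∀q ∀r ∃t ((L(p) ∨ L(q)) ∧ (L(r) ∨ ¬F(t,t)))
The quantifier ∀t sits under an odd number of negations, so it flips to ∃t.

existential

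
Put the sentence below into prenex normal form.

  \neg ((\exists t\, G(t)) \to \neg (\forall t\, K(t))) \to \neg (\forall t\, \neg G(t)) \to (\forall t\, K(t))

Rewrite implications/biconditionals: A → B as ¬A ∨ B.
  \neg \neg (\neg (\exists t\, G(t)) \lor \neg (\forall t\, K(t))) \lor \neg \neg (\forall t\, \neg G(t)) \lor (\forall t\, K(t))
Push ¬ through the quantifiers and connectives to reach negation normal form:
  (\forall t\, \neg G(t)) \lor (\exists t\, \neg K(t)) \lor (\forall t\, \neg G(t)) \lor (\forall t\, K(t))
Standardize variables apart so no two quantifiers bind the same name: t↦v, t↦y, t↦u.
  (\forall t\, \neg G(t)) \lor (\exists v\, \neg K(v)) \lor (\forall y\, \neg G(y)) \lor (\forall u\, K(u))
Pull the quantifiers to the front (each side's bound variable is not free in the other side):
  \forall t\, \exists v\, \forall y\, \forall u\, (\neg G(t) \lor \neg K(v) \lor \neg G(y) \lor K(u))

\forall t\, \exists v\, \forall y\, \forall u\, (\neg G(t) \lor \neg K(v) \lor \neg G(y) \lor K(u))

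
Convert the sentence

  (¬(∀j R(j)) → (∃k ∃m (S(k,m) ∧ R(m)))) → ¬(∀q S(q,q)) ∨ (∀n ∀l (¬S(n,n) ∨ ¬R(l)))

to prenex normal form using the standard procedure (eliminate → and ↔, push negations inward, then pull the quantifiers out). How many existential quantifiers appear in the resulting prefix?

Rewrite implications/biconditionals: A → B as ¬A ∨ B.
  ¬(¬¬(∀j R(j)) ∨ (∃k ∃m (S(k,m) ∧ R(m)))) ∨ ¬(∀q S(q,q)) ∨ (∀n ∀l (¬S(n,n) ∨ ¬R(l)))
Drive negations inward (¬∀x A ≡ ∃x ¬A, ¬∃x A ≡ ∀x ¬A, De Morgan for ∧/∨):
  (∃j ¬R(j)) ∧ (∀k ∀m (¬S(k,m) ∨ ¬R(m))) ∨ (∃q ¬S(q,q)) ∨ (∀n ∀l (¬S(n,n) ∨ ¬R(l)))
Pull the quantifiers to the front (each side's bound variable is not free in the other side):
  ∃j ∀k ∀m ∃q ∀n ∀l (¬R(j) ∧ (¬S(k,m) ∨ ¬R(m)) ∨ ¬S(q,q) ∨ ¬S(n,n) ∨ ¬R(l))
The prefix is ∃j ∀k ∀m ∃q ∀n ∀l: 4 universal, 2 existential.

2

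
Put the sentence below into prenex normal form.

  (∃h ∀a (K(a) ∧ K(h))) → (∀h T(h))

Rewrite implications/biconditionals: A → B as ¬A ∨ B.
  ¬(∃h ∀a (K(a) ∧ K(h))) ∨ (∀h T(h))
Push ¬ through the quantifiers and connectives to reach negation normal form:
  (∀h ∃a (¬K(a) ∨ ¬K(h))) ∨ (∀h T(h))
Give each quantifier a distinct variable: h↦t.
  (∀h ∃a (¬K(a) ∨ ¬K(h))) ∨ (∀t T(t))
Pull the quantifiers to the front (each side's bound variable is not free in the other side):
  ∀h ∃a ∀t (¬K(a) ∨ ¬K(h) ∨ T(t))

∀h ∃a ∀t (¬K(a) ∨ ¬K(h) ∨ T(t))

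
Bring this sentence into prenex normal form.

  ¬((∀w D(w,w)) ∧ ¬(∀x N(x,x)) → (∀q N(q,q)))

Rewrite implications/biconditionals: A → B as ¬A ∨ B.
  ¬(¬((∀w D(w,w)) ∧ ¬(∀x N(x,x))) ∨ (∀q N(q,q)))
Drive negations inward (¬∀x A ≡ ∃x ¬A, ¬∃x A ≡ ∀x ¬A, De Morgan for ∧/∨):
  (∀w D(w,w)) ∧ (∃x ¬N(x,x)) ∧ (∃q ¬N(q,q))
All bound variables are already distinct, so no renaming is needed.
Extract every quantifier outward, since the variables are now distinct and don't occur free across branches:
  ∀w ∃x ∃q (D(w,w) ∧ ¬N(x,x) ∧ ¬N(q,q))

∀w ∃x ∃q (D(w,w) ∧ ¬N(x,x) ∧ ¬N(q,q))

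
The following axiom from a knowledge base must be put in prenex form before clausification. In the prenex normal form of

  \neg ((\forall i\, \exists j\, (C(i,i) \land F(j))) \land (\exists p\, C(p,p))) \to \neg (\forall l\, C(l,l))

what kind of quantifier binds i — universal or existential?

universal

Eliminate → and ↔ using ¬ and ∨.
  \neg \neg ((\forall i\, \exists j\, (C(i,i) \land F(j))) \land (\exists p\, C(p,p))) \lor \neg (\forall l\, C(l,l))
Push ¬ through the quantifiers and connectives to reach negation normal form:
  (\forall i\, \exists j\, (C(i,i) \land F(j))) \land (\exists p\, C(p,p)) \lor (\exists l\, \neg C(l,l))
All bound variables are already distinct, so no renaming is needed.
Finally move all quantifiers to the prefix:
  \forall i\, \exists j\, \exists p\, \exists l\, (C(i,i) \land F(j) \land C(p,p) \lor \neg C(l,l))
The quantifier \forall i sits under an even number of negations (counting the antecedent side of each →), so it remains universal.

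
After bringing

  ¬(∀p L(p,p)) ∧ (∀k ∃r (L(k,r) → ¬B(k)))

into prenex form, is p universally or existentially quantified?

Rewrite implications/biconditionals: A → B as ¬A ∨ B.
  ¬(∀p L(p,p)) ∧ (∀k ∃r (¬L(k,r) ∨ ¬B(k)))
Move each ¬ inward, flipping quantifiers it crosses:
  (∃p ¬L(p,p)) ∧ (∀k ∃r (¬L(k,r) ∨ ¬B(k)))
All bound variables are already distinct, so no renaming is needed.
Pull the quantifiers to the front (each side's bound variable is not free in the other side):
  ∃p ∀k ∃r (¬L(p,p) ∧ (¬L(k,r) ∨ ¬B(k)))
The quantifier ∀p sits under an odd number of negations (counting the antecedent side of each →), so it flips to ∃p.

existential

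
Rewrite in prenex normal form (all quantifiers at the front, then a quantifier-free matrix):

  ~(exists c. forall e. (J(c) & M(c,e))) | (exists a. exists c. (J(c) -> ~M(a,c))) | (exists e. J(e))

forall c. exists e. exists a. exists y. exists t. (~J(c) | ~M(c,e) | ~J(y) | ~M(a,y) | J(t))

Rewrite implications/biconditionals: A → B as ¬A ∨ B.
  ~(exists c. forall e. (J(c) & M(c,e))) | (exists a. exists c. (~J(c) | ~M(a,c))) | (exists e. J(e))
Drive negations inward (¬∀x A ≡ ∃x ¬A, ¬∃x A ≡ ∀x ¬A, De Morgan for ∧/∨):
  (forall c. exists e. (~J(c) | ~M(c,e))) | (exists a. exists c. (~J(c) | ~M(a,c))) | (exists e. J(e))
Standardize variables apart so no two quantifiers bind the same name: c↦y, e↦t.
  (forall c. exists e. (~J(c) | ~M(c,e))) | (exists a. exists y. (~J(y) | ~M(a,y))) | (exists t. J(t))
Pull the quantifiers to the front (each side's bound variable is not free in the other side):
  forall c. exists e. exists a. exists y. exists t. (~J(c) | ~M(c,e) | ~J(y) | ~M(a,y) | J(t))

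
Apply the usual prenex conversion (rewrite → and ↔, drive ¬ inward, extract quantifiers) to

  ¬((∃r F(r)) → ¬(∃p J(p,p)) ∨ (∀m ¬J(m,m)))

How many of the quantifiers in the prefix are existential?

Rewrite implications/biconditionals: A → B as ¬A ∨ B.
  ¬(¬(∃r F(r)) ∨ ¬(∃p J(p,p)) ∨ (∀m ¬J(m,m)))
Drive negations inward (¬∀x A ≡ ∃x ¬A, ¬∃x A ≡ ∀x ¬A, De Morgan for ∧/∨):
  (∃r F(r)) ∧ (∃p J(p,p)) ∧ (∃m J(m,m))
All bound variables are already distinct, so no renaming is needed.
Finally move all quantifiers to the prefix:
  ∃r ∃p ∃m (F(r) ∧ J(p,p) ∧ J(m,m))
The prefix is ∃r ∃p ∃m: 0 universal, 3 existential.

3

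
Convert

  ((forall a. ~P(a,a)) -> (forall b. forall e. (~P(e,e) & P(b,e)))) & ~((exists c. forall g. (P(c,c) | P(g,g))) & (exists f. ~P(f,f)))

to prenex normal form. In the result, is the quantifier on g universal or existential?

Rewrite implications/biconditionals: A → B as ¬A ∨ B.
  (~(forall a. ~P(a,a)) | (forall b. forall e. (~P(e,e) & P(b,e)))) & ~((exists c. forall g. (P(c,c) | P(g,g))) & (exists f. ~P(f,f)))
Drive negations inward (¬∀x A ≡ ∃x ¬A, ¬∃x A ≡ ∀x ¬A, De Morgan for ∧/∨):
  ((exists a. P(a,a)) | (forall b. forall e. (~P(e,e) & P(b,e)))) & ((forall c. exists g. (~P(c,c) & ~P(g,g))) | (forall f. P(f,f)))
All bound variables are already distinct, so no renaming is needed.
Finally move all quantifiers to the prefix:
  exists a. forall b. forall e. forall c. exists g. forall f. ((P(a,a) | ~P(e,e) & P(b,e)) & (~P(c,c) & ~P(g,g) | P(f,f)))
The quantifier forall g sits under an odd number of negations (counting the antecedent side of each →), so it flips to exists g.

existential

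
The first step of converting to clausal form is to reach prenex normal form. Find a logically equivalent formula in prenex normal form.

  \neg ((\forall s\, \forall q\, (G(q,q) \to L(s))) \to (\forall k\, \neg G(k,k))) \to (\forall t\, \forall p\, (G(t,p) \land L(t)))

Rewrite implications/biconditionals: A → B as ¬A ∨ B.
  \neg \neg (\neg (\forall s\, \forall q\, (\neg G(q,q) \lor L(s))) \lor (\forall k\, \neg G(k,k))) \lor (\forall t\, \forall p\, (G(t,p) \land L(t)))
Push ¬ through the quantifiers and connectives to reach negation normal form:
  (\exists s\, \exists q\, (G(q,q) \land \neg L(s))) \lor (\forall k\, \neg G(k,k)) \lor (\forall t\, \forall p\, (G(t,p) \land L(t)))
All bound variables are already distinct, so no renaming is needed.
Finally move all quantifiers to the prefix:
  \exists s\, \exists q\, \forall k\, \forall t\, \forall p\, (G(q,q) \land \neg L(s) \lor \neg G(k,k) \lor G(t,p) \land L(t))

\exists s\, \exists q\, \forall k\, \forall t\, \forall p\, (G(q,q) \land \neg L(s) \lor \neg G(k,k) \lor G(t,p) \land L(t))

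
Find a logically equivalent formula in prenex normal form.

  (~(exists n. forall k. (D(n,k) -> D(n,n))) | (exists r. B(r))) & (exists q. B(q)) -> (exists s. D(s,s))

exists n. forall k. forall r. forall q. exists s. ((~D(n,k) | D(n,n)) & ~B(r) | ~B(q) | D(s,s))

Rewrite implications/biconditionals: A → B as ¬A ∨ B.
  ~((~(exists n. forall k. (~D(n,k) | D(n,n))) | (exists r. B(r))) & (exists q. B(q))) | (exists s. D(s,s))
Drive negations inward (¬∀x A ≡ ∃x ¬A, ¬∃x A ≡ ∀x ¬A, De Morgan for ∧/∨):
  (exists n. forall k. (~D(n,k) | D(n,n))) & (forall r. ~B(r)) | (forall q. ~B(q)) | (exists s. D(s,s))
All bound variables are already distinct, so no renaming is needed.
Finally move all quantifiers to the prefix:
  exists n. forall k. forall r. forall q. exists s. ((~D(n,k) | D(n,n)) & ~B(r) | ~B(q) | D(s,s))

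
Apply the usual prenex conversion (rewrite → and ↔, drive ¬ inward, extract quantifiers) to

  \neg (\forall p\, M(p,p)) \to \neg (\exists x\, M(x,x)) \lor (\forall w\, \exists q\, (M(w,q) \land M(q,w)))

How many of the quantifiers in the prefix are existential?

Eliminate → and ↔ using ¬ and ∨.
  \neg \neg (\forall p\, M(p,p)) \lor \neg (\exists x\, M(x,x)) \lor (\forall w\, \exists q\, (M(w,q) \land M(q,w)))
Drive negations inward (¬∀x A ≡ ∃x ¬A, ¬∃x A ≡ ∀x ¬A, De Morgan for ∧/∨):
  (\forall p\, M(p,p)) \lor (\forall x\, \neg M(x,x)) \lor (\forall w\, \exists q\, (M(w,q) \land M(q,w)))
All bound variables are already distinct, so no renaming is needed.
Finally move all quantifiers to the prefix:
  \forall p\, \forall x\, \forall w\, \exists q\, (M(p,p) \lor \neg M(x,x) \lor M(w,q) \land M(q,w))
The prefix is \forall p \forall x \forall w \exists q: 3 universal, 1 existential.

1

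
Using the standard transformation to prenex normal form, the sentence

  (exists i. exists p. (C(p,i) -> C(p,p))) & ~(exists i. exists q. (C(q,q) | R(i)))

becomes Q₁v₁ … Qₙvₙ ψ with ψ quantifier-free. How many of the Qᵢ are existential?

2

First replace A → B with ¬A ∨ B.
  (exists i. exists p. (~C(p,i) | C(p,p))) & ~(exists i. exists q. (C(q,q) | R(i)))
Move each ¬ inward, flipping quantifiers it crosses:
  (exists i. exists p. (~C(p,i) | C(p,p))) & (forall i. forall q. (~C(q,q) & ~R(i)))
Give each quantifier a distinct variable: i↦y1.
  (exists i. exists p. (~C(p,i) | C(p,p))) & (forall y1. forall q. (~C(q,q) & ~R(y1)))
Pull the quantifiers to the front (each side's bound variable is not free in the other side):
  exists i. exists p. forall y1. forall q. ((~C(p,i) | C(p,p)) & ~C(q,q) & ~R(y1))
The prefix is exists i exists p forall y1 forall q: 2 universal, 2 existential.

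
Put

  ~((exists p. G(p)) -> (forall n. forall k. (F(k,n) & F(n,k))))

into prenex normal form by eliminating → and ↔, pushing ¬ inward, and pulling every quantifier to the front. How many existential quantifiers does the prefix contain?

First replace A → B with ¬A ∨ B.
  ~(~(exists p. G(p)) | (forall n. forall k. (F(k,n) & F(n,k))))
Push ¬ through the quantifiers and connectives to reach negation normal form:
  (exists p. G(p)) & (exists n. exists k. (~F(k,n) | ~F(n,k)))
All bound variables are already distinct, so no renaming is needed.
Pull the quantifiers to the front (each side's bound variable is not free in the other side):
  exists p. exists n. exists k. (G(p) & (~F(k,n) | ~F(n,k)))
The prefix is exists p exists n exists k: 0 universal, 3 existential.

3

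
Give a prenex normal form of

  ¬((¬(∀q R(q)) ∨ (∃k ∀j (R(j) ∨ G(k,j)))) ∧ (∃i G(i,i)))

∀q ∀k ∃j ∀i (R(q) ∧ ¬R(j) ∧ ¬G(k,j) ∨ ¬G(i,i))

Push ¬ through the quantifiers and connectives to reach negation normal form:
  (∀q R(q)) ∧ (∀k ∃j (¬R(j) ∧ ¬G(k,j))) ∨ (∀i ¬G(i,i))
All bound variables are already distinct, so no renaming is needed.
Extract every quantifier outward, since the variables are now distinct and don't occur free across branches:
  ∀q ∀k ∃j ∀i (R(q) ∧ ¬R(j) ∧ ¬G(k,j) ∨ ¬G(i,i))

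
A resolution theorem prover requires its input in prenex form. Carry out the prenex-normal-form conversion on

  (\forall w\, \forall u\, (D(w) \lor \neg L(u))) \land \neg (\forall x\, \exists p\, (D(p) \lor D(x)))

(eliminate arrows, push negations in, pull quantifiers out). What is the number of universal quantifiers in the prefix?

Push ¬ through the quantifiers and connectives to reach negation normal form:
  (\forall w\, \forall u\, (D(w) \lor \neg L(u))) \land (\exists x\, \forall p\, (\neg D(p) \land \neg D(x)))
All bound variables are already distinct, so no renaming is needed.
Pull the quantifiers to the front (each side's bound variable is not free in the other side):
  \forall w\, \forall u\, \exists x\, \forall p\, ((D(w) \lor \neg L(u)) \land \neg D(p) \land \neg D(x))
The prefix is \forall w \forall u \exists x \forall p: 3 universal, 1 existential.

3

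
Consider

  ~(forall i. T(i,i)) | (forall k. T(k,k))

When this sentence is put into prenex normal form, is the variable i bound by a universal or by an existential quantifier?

existential

Push ¬ through the quantifiers and connectives to reach negation normal form:
  (exists i. ~T(i,i)) | (forall k. T(k,k))
All bound variables are already distinct, so no renaming is needed.
Extract every quantifier outward, since the variables are now distinct and don't occur free across branches:
  exists i. forall k. (~T(i,i) | T(k,k))
The quantifier forall i sits under an odd number of negations, so it flips to exists i.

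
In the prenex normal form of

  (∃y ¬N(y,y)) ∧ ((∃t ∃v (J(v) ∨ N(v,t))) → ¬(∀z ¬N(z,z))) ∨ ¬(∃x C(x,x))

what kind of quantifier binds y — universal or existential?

Eliminate → and ↔ using ¬ and ∨.
  (∃y ¬N(y,y)) ∧ (¬(∃t ∃v (J(v) ∨ N(v,t))) ∨ ¬(∀z ¬N(z,z))) ∨ ¬(∃x C(x,x))
Move each ¬ inward, flipping quantifiers it crosses:
  (∃y ¬N(y,y)) ∧ ((∀t ∀v (¬J(v) ∧ ¬N(v,t))) ∨ (∃z N(z,z))) ∨ (∀x ¬C(x,x))
All bound variables are already distinct, so no renaming is needed.
Finally move all quantifiers to the prefix:
  ∃y ∀t ∀v ∃z ∀x (¬N(y,y) ∧ (¬J(v) ∧ ¬N(v,t) ∨ N(z,z)) ∨ ¬C(x,x))
The quantifier ∃y sits under an even number of negations (counting the antecedent side of each →), so it remains existential.

existential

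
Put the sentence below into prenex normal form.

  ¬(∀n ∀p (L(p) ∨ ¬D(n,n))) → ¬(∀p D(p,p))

First replace A → B with ¬A ∨ B.
  ¬¬(∀n ∀p (L(p) ∨ ¬D(n,n))) ∨ ¬(∀p D(p,p))
Drive negations inward (¬∀x A ≡ ∃x ¬A, ¬∃x A ≡ ∀x ¬A, De Morgan for ∧/∨):
  (∀n ∀p (L(p) ∨ ¬D(n,n))) ∨ (∃p ¬D(p,p))
Rename bound variables to avoid capture: p↦b.
  (∀n ∀p (L(p) ∨ ¬D(n,n))) ∨ (∃b ¬D(b,b))
Finally move all quantifiers to the prefix:
  ∀n ∀p ∃b (L(p) ∨ ¬D(n,n) ∨ ¬D(b,b))

∀n ∀p ∃b (L(p) ∨ ¬D(n,n) ∨ ¬D(b,b))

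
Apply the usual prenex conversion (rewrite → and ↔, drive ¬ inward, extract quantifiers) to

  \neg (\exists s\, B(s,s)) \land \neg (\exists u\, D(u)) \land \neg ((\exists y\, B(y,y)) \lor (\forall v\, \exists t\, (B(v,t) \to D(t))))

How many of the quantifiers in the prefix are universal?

Rewrite implications/biconditionals: A → B as ¬A ∨ B.
  \neg (\exists s\, B(s,s)) \land \neg (\exists u\, D(u)) \land \neg ((\exists y\, B(y,y)) \lor (\forall v\, \exists t\, (\neg B(v,t) \lor D(t))))
Push ¬ through the quantifiers and connectives to reach negation normal form:
  (\forall s\, \neg B(s,s)) \land (\forall u\, \neg D(u)) \land (\forall y\, \neg B(y,y)) \land (\exists v\, \forall t\, (B(v,t) \land \neg D(t)))
All bound variables are already distinct, so no renaming is needed.
Pull the quantifiers to the front (each side's bound variable is not free in the other side):
  \forall s\, \forall u\, \forall y\, \exists v\, \forall t\, (\neg B(s,s) \land \neg D(u) \land \neg B(y,y) \land B(v,t) \land \neg D(t))
The prefix is \forall s \forall u \forall y \exists v \forall t: 4 universal, 1 existential.

4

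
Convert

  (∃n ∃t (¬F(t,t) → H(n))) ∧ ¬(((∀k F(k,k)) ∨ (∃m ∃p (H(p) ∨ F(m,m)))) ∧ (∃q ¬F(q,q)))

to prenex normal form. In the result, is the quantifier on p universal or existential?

Rewrite implications/biconditionals: A → B as ¬A ∨ B.
  (∃n ∃t (¬¬F(t,t) ∨ H(n))) ∧ ¬(((∀k F(k,k)) ∨ (∃m ∃p (H(p) ∨ F(m,m)))) ∧ (∃q ¬F(q,q)))
Push ¬ through the quantifiers and connectives to reach negation normal form:
  (∃n ∃t (F(t,t) ∨ H(n))) ∧ ((∃k ¬F(k,k)) ∧ (∀m ∀p (¬H(p) ∧ ¬F(m,m))) ∨ (∀q F(q,q)))
All bound variables are already distinct, so no renaming is needed.
Pull the quantifiers to the front (each side's bound variable is not free in the other side):
  ∃n ∃t ∃k ∀m ∀p ∀q ((F(t,t) ∨ H(n)) ∧ (¬F(k,k) ∧ ¬H(p) ∧ ¬F(m,m) ∨ F(q,q)))
The quantifier ∃p sits under an odd number of negations (counting the antecedent side of each →), so it flips to ∀p.

universal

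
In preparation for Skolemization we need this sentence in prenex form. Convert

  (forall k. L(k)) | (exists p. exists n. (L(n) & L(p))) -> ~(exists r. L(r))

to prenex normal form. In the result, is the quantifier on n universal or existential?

universal

First replace A → B with ¬A ∨ B.
  ~((forall k. L(k)) | (exists p. exists n. (L(n) & L(p)))) | ~(exists r. L(r))
Move each ¬ inward, flipping quantifiers it crosses:
  (exists k. ~L(k)) & (forall p. forall n. (~L(n) | ~L(p))) | (forall r. ~L(r))
Pull the quantifiers to the front (each side's bound variable is not free in the other side):
  exists k. forall p. forall n. forall r. (~L(k) & (~L(n) | ~L(p)) | ~L(r))
The quantifier exists n sits under an odd number of negations (counting the antecedent side of each →), so it flips to forall n.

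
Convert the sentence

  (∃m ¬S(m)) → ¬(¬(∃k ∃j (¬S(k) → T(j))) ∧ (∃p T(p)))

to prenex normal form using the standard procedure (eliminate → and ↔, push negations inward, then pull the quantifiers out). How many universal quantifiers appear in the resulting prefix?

2

Eliminate → and ↔ using ¬ and ∨.
  ¬(∃m ¬S(m)) ∨ ¬(¬(∃k ∃j (¬¬S(k) ∨ T(j))) ∧ (∃p T(p)))
Push ¬ through the quantifiers and connectives to reach negation normal form:
  (∀m S(m)) ∨ (∃k ∃j (S(k) ∨ T(j))) ∨ (∀p ¬T(p))
All bound variables are already distinct, so no renaming is needed.
Pull the quantifiers to the front (each side's bound variable is not free in the other side):
  ∀m ∃k ∃j ∀p (S(m) ∨ S(k) ∨ T(j) ∨ ¬T(p))
The prefix is ∀m ∃k ∃j ∀p: 2 universal, 2 existential.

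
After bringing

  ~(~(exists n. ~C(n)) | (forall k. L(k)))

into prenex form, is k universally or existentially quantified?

Push ¬ through the quantifiers and connectives to reach negation normal form:
  (exists n. ~C(n)) & (exists k. ~L(k))
All bound variables are already distinct, so no renaming is needed.
Extract every quantifier outward, since the variables are now distinct and don't occur free across branches:
  exists n. exists k. (~C(n) & ~L(k))
The quantifier forall k sits under an odd number of negations, so it flips to exists k.

existential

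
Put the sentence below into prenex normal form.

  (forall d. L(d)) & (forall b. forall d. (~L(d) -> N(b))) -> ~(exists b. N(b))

exists d. exists b. exists a. forall x. (~L(d) | ~L(a) & ~N(b) | ~N(x))

First replace A → B with ¬A ∨ B.
  ~((forall d. L(d)) & (forall b. forall d. (~~L(d) | N(b)))) | ~(exists b. N(b))
Drive negations inward (¬∀x A ≡ ∃x ¬A, ¬∃x A ≡ ∀x ¬A, De Morgan for ∧/∨):
  (exists d. ~L(d)) | (exists b. exists d. (~L(d) & ~N(b))) | (forall b. ~N(b))
Standardize variables apart so no two quantifiers bind the same name: d↦a, b↦x.
  (exists d. ~L(d)) | (exists b. exists a. (~L(a) & ~N(b))) | (forall x. ~N(x))
Pull the quantifiers to the front (each side's bound variable is not free in the other side):
  exists d. exists b. exists a. forall x. (~L(d) | ~L(a) & ~N(b) | ~N(x))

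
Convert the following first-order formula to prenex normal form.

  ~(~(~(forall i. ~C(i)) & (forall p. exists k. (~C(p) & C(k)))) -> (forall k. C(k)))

forall i. exists p. forall k. exists u1. ((~C(i) | C(p) | ~C(k)) & ~C(u1))

Eliminate → and ↔ using ¬ and ∨.
  ~(~~(~(forall i. ~C(i)) & (forall p. exists k. (~C(p) & C(k)))) | (forall k. C(k)))
Push ¬ through the quantifiers and connectives to reach negation normal form:
  ((forall i. ~C(i)) | (exists p. forall k. (C(p) | ~C(k)))) & (exists k. ~C(k))
Standardize variables apart so no two quantifiers bind the same name: k↦u1.
  ((forall i. ~C(i)) | (exists p. forall k. (C(p) | ~C(k)))) & (exists u1. ~C(u1))
Pull the quantifiers to the front (each side's bound variable is not free in the other side):
  forall i. exists p. forall k. exists u1. ((~C(i) | C(p) | ~C(k)) & ~C(u1))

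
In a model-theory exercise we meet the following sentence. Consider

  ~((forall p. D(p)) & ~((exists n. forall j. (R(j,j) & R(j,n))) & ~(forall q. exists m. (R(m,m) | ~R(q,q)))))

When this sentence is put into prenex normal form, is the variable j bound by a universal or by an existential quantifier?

Move each ¬ inward, flipping quantifiers it crosses:
  (exists p. ~D(p)) | (exists n. forall j. (R(j,j) & R(j,n))) & (exists q. forall m. (~R(m,m) & R(q,q)))
Pull the quantifiers to the front (each side's bound variable is not free in the other side):
  exists p. exists n. forall j. exists q. forall m. (~D(p) | R(j,j) & R(j,n) & ~R(m,m) & R(q,q))
The quantifier forall j sits under an even number of negations, so it remains universal.

universal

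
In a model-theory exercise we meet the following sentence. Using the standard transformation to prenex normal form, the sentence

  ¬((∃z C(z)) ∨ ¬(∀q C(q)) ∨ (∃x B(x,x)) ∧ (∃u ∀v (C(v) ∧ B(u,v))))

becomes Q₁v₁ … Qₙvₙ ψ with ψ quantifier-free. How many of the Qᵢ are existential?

1

Move each ¬ inward, flipping quantifiers it crosses:
  (∀z ¬C(z)) ∧ (∀q C(q)) ∧ ((∀x ¬B(x,x)) ∨ (∀u ∃v (¬C(v) ∨ ¬B(u,v))))
Pull the quantifiers to the front (each side's bound variable is not free in the other side):
  ∀z ∀q ∀x ∀u ∃v (¬C(z) ∧ C(q) ∧ (¬B(x,x) ∨ ¬C(v) ∨ ¬B(u,v)))
The prefix is ∀z ∀q ∀x ∀u ∃v: 4 universal, 1 existential.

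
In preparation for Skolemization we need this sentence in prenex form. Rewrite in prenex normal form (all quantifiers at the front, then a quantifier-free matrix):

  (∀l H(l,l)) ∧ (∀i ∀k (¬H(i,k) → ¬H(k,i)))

∀l ∀i ∀k (H(l,l) ∧ (H(i,k) ∨ ¬H(k,i)))

First replace A → B with ¬A ∨ B.
  (∀l H(l,l)) ∧ (∀i ∀k (¬¬H(i,k) ∨ ¬H(k,i)))
Push ¬ through the quantifiers and connectives to reach negation normal form:
  (∀l H(l,l)) ∧ (∀i ∀k (H(i,k) ∨ ¬H(k,i)))
Extract every quantifier outward, since the variables are now distinct and don't occur free across branches:
  ∀l ∀i ∀k (H(l,l) ∧ (H(i,k) ∨ ¬H(k,i)))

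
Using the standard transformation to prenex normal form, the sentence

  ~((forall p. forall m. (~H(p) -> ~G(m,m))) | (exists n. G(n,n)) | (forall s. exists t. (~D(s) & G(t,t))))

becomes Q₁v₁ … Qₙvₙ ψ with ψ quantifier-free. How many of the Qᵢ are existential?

First replace A → B with ¬A ∨ B.
  ~((forall p. forall m. (~~H(p) | ~G(m,m))) | (exists n. G(n,n)) | (forall s. exists t. (~D(s) & G(t,t))))
Drive negations inward (¬∀x A ≡ ∃x ¬A, ¬∃x A ≡ ∀x ¬A, De Morgan for ∧/∨):
  (exists p. exists m. (~H(p) & G(m,m))) & (forall n. ~G(n,n)) & (exists s. forall t. (D(s) | ~G(t,t)))
All bound variables are already distinct, so no renaming is needed.
Pull the quantifiers to the front (each side's bound variable is not free in the other side):
  exists p. exists m. forall n. exists s. forall t. (~H(p) & G(m,m) & ~G(n,n) & (D(s) | ~G(t,t)))
The prefix is exists p exists m forall n exists s forall t: 2 universal, 3 existential.

3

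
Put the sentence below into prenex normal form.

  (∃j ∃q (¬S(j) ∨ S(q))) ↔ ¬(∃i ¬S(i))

Rewrite implications/biconditionals: A → B as ¬A ∨ B; A ↔ B as (¬A ∨ B) ∧ (¬B ∨ A).
  (¬(∃j ∃q (¬S(j) ∨ S(q))) ∨ ¬(∃i ¬S(i))) ∧ (¬¬(∃i ¬S(i)) ∨ (∃j ∃q (¬S(j) ∨ S(q))))
Move each ¬ inward, flipping quantifiers it crosses:
  ((∀j ∀q (S(j) ∧ ¬S(q))) ∨ (∀i S(i))) ∧ ((∃i ¬S(i)) ∨ (∃j ∃q (¬S(j) ∨ S(q))))
Standardize variables apart so no two quantifiers bind the same name: i↦c, j↦s, q↦b.
  ((∀j ∀q (S(j) ∧ ¬S(q))) ∨ (∀i S(i))) ∧ ((∃c ¬S(c)) ∨ (∃s ∃b (¬S(s) ∨ S(b))))
Pull the quantifiers to the front (each side's bound variable is not free in the other side):
  ∀j ∀q ∀i ∃c ∃s ∃b ((S(j) ∧ ¬S(q) ∨ S(i)) ∧ (¬S(c) ∨ ¬S(s) ∨ S(b)))

∀j ∀q ∀i ∃c ∃s ∃b ((S(j) ∧ ¬S(q) ∨ S(i)) ∧ (¬S(c) ∨ ¬S(s) ∨ S(b)))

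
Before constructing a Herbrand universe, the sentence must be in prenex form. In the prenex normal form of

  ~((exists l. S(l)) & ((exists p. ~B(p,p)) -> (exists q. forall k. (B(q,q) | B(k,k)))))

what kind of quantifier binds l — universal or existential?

universal

Rewrite implications/biconditionals: A → B as ¬A ∨ B.
  ~((exists l. S(l)) & (~(exists p. ~B(p,p)) | (exists q. forall k. (B(q,q) | B(k,k)))))
Push ¬ through the quantifiers and connectives to reach negation normal form:
  (forall l. ~S(l)) | (exists p. ~B(p,p)) & (forall q. exists k. (~B(q,q) & ~B(k,k)))
All bound variables are already distinct, so no renaming is needed.
Pull the quantifiers to the front (each side's bound variable is not free in the other side):
  forall l. exists p. forall q. exists k. (~S(l) | ~B(p,p) & ~B(q,q) & ~B(k,k))
The quantifier exists l sits under an odd number of negations (counting the antecedent side of each →), so it flips to forall l.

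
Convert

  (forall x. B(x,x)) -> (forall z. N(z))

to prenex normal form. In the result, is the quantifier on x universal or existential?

existential

Rewrite implications/biconditionals: A → B as ¬A ∨ B.
  ~(forall x. B(x,x)) | (forall z. N(z))
Drive negations inward (¬∀x A ≡ ∃x ¬A, ¬∃x A ≡ ∀x ¬A, De Morgan for ∧/∨):
  (exists x. ~B(x,x)) | (forall z. N(z))
All bound variables are already distinct, so no renaming is needed.
Finally move all quantifiers to the prefix:
  exists x. forall z. (~B(x,x) | N(z))
The quantifier forall x sits under an odd number of negations (counting the antecedent side of each →), so it flips to exists x.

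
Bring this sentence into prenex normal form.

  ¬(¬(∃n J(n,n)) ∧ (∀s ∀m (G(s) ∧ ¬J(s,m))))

∃n ∃s ∃m (J(n,n) ∨ ¬G(s) ∨ J(s,m))

Drive negations inward (¬∀x A ≡ ∃x ¬A, ¬∃x A ≡ ∀x ¬A, De Morgan for ∧/∨):
  (∃n J(n,n)) ∨ (∃s ∃m (¬G(s) ∨ J(s,m)))
Finally move all quantifiers to the prefix:
  ∃n ∃s ∃m (J(n,n) ∨ ¬G(s) ∨ J(s,m))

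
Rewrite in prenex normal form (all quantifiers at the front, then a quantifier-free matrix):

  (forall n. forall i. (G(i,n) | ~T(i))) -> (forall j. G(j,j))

exists n. exists i. forall j. (~G(i,n) & T(i) | G(j,j))

First replace A → B with ¬A ∨ B.
  ~(forall n. forall i. (G(i,n) | ~T(i))) | (forall j. G(j,j))
Push ¬ through the quantifiers and connectives to reach negation normal form:
  (exists n. exists i. (~G(i,n) & T(i))) | (forall j. G(j,j))
All bound variables are already distinct, so no renaming is needed.
Extract every quantifier outward, since the variables are now distinct and don't occur free across branches:
  exists n. exists i. forall j. (~G(i,n) & T(i) | G(j,j))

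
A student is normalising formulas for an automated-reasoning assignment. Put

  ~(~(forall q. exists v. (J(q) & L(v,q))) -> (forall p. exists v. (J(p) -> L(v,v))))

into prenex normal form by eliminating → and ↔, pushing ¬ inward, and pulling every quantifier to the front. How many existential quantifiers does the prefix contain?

2

Rewrite implications/biconditionals: A → B as ¬A ∨ B.
  ~(~~(forall q. exists v. (J(q) & L(v,q))) | (forall p. exists v. (~J(p) | L(v,v))))
Move each ¬ inward, flipping quantifiers it crosses:
  (exists q. forall v. (~J(q) | ~L(v,q))) & (exists p. forall v. (J(p) & ~L(v,v)))
Rename bound variables to avoid capture: v↦u.
  (exists q. forall v. (~J(q) | ~L(v,q))) & (exists p. forall u. (J(p) & ~L(u,u)))
Extract every quantifier outward, since the variables are now distinct and don't occur free across branches:
  exists q. forall v. exists p. forall u. ((~J(q) | ~L(v,q)) & J(p) & ~L(u,u))
The prefix is exists q forall v exists p forall u: 2 universal, 2 existential.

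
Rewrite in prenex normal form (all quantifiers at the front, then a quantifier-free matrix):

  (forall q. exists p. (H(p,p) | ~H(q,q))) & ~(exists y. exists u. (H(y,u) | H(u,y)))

Move each ¬ inward, flipping quantifiers it crosses:
  (forall q. exists p. (H(p,p) | ~H(q,q))) & (forall y. forall u. (~H(y,u) & ~H(u,y)))
All bound variables are already distinct, so no renaming is needed.
Extract every quantifier outward, since the variables are now distinct and don't occur free across branches:
  forall q. exists p. forall y. forall u. ((H(p,p) | ~H(q,q)) & ~H(y,u) & ~H(u,y))

forall q. exists p. forall y. forall u. ((H(p,p) | ~H(q,q)) & ~H(y,u) & ~H(u,y))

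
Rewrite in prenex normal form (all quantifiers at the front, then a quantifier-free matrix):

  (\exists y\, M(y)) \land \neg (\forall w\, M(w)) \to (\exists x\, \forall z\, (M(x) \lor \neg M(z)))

Eliminate → and ↔ using ¬ and ∨.
  \neg ((\exists y\, M(y)) \land \neg (\forall w\, M(w))) \lor (\exists x\, \forall z\, (M(x) \lor \neg M(z)))
Push ¬ through the quantifiers and connectives to reach negation normal form:
  (\forall y\, \neg M(y)) \lor (\forall w\, M(w)) \lor (\exists x\, \forall z\, (M(x) \lor \neg M(z)))
All bound variables are already distinct, so no renaming is needed.
Extract every quantifier outward, since the variables are now distinct and don't occur free across branches:
  \forall y\, \forall w\, \exists x\, \forall z\, (\neg M(y) \lor M(w) \lor M(x) \lor \neg M(z))

\forall y\, \forall w\, \exists x\, \forall z\, (\neg M(y) \lor M(w) \lor M(x) \lor \neg M(z))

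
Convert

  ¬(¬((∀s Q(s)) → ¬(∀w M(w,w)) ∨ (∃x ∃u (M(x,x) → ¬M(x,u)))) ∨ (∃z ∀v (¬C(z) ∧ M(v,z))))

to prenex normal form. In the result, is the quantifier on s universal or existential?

Eliminate → and ↔ using ¬ and ∨.
  ¬(¬(¬(∀s Q(s)) ∨ ¬(∀w M(w,w)) ∨ (∃x ∃u (¬M(x,x) ∨ ¬M(x,u)))) ∨ (∃z ∀v (¬C(z) ∧ M(v,z))))
Drive negations inward (¬∀x A ≡ ∃x ¬A, ¬∃x A ≡ ∀x ¬A, De Morgan for ∧/∨):
  ((∃s ¬Q(s)) ∨ (∃w ¬M(w,w)) ∨ (∃x ∃u (¬M(x,x) ∨ ¬M(x,u)))) ∧ (∀z ∃v (C(z) ∨ ¬M(v,z)))
All bound variables are already distinct, so no renaming is needed.
Extract every quantifier outward, since the variables are now distinct and don't occur free across branches:
  ∃s ∃w ∃x ∃u ∀z ∃v ((¬Q(s) ∨ ¬M(w,w) ∨ ¬M(x,x) ∨ ¬M(x,u)) ∧ (C(z) ∨ ¬M(v,z)))
The quantifier ∀s sits under an odd number of negations (counting the antecedent side of each →), so it flips to ∃s.

existential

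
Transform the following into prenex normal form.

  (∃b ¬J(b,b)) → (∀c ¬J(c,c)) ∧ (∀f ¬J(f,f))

First replace A → B with ¬A ∨ B.
  ¬(∃b ¬J(b,b)) ∨ (∀c ¬J(c,c)) ∧ (∀f ¬J(f,f))
Move each ¬ inward, flipping quantifiers it crosses:
  (∀b J(b,b)) ∨ (∀c ¬J(c,c)) ∧ (∀f ¬J(f,f))
All bound variables are already distinct, so no renaming is needed.
Finally move all quantifiers to the prefix:
  ∀b ∀c ∀f (J(b,b) ∨ ¬J(c,c) ∧ ¬J(f,f))

∀b ∀c ∀f (J(b,b) ∨ ¬J(c,c) ∧ ¬J(f,f))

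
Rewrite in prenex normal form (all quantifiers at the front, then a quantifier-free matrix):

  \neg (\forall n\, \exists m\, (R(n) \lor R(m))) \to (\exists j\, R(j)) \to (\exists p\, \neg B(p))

First replace A → B with ¬A ∨ B.
  \neg \neg (\forall n\, \exists m\, (R(n) \lor R(m))) \lor \neg (\exists j\, R(j)) \lor (\exists p\, \neg B(p))
Move each ¬ inward, flipping quantifiers it crosses:
  (\forall n\, \exists m\, (R(n) \lor R(m))) \lor (\forall j\, \neg R(j)) \lor (\exists p\, \neg B(p))
Pull the quantifiers to the front (each side's bound variable is not free in the other side):
  \forall n\, \exists m\, \forall j\, \exists p\, (R(n) \lor R(m) \lor \neg R(j) \lor \neg B(p))

\forall n\, \exists m\, \forall j\, \exists p\, (R(n) \lor R(m) \lor \neg R(j) \lor \neg B(p))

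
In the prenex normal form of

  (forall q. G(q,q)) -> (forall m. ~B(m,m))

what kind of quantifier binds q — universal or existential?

First replace A → B with ¬A ∨ B.
  ~(forall q. G(q,q)) | (forall m. ~B(m,m))
Push ¬ through the quantifiers and connectives to reach negation normal form:
  (exists q. ~G(q,q)) | (forall m. ~B(m,m))
All bound variables are already distinct, so no renaming is needed.
Extract every quantifier outward, since the variables are now distinct and don't occur free across branches:
  exists q. forall m. (~G(q,q) | ~B(m,m))
The quantifier forall q sits under an odd number of negations (counting the antecedent side of each →), so it flips to exists q.

existential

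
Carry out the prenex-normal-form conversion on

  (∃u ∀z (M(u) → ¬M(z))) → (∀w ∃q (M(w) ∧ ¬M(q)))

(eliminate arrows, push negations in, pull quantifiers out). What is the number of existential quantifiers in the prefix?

Rewrite implications/biconditionals: A → B as ¬A ∨ B.
  ¬(∃u ∀z (¬M(u) ∨ ¬M(z))) ∨ (∀w ∃q (M(w) ∧ ¬M(q)))
Drive negations inward (¬∀x A ≡ ∃x ¬A, ¬∃x A ≡ ∀x ¬A, De Morgan for ∧/∨):
  (∀u ∃z (M(u) ∧ M(z))) ∨ (∀w ∃q (M(w) ∧ ¬M(q)))
All bound variables are already distinct, so no renaming is needed.
Finally move all quantifiers to the prefix:
  ∀u ∃z ∀w ∃q (M(u) ∧ M(z) ∨ M(w) ∧ ¬M(q))
The prefix is ∀u ∃z ∀w ∃q: 2 universal, 2 existential.

2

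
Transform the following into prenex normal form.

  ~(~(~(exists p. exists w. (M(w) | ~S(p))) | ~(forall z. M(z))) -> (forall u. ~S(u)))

exists p. exists w. forall z. exists u. ((M(w) | ~S(p)) & M(z) & S(u))

First replace A → B with ¬A ∨ B.
  ~(~~(~(exists p. exists w. (M(w) | ~S(p))) | ~(forall z. M(z))) | (forall u. ~S(u)))
Push ¬ through the quantifiers and connectives to reach negation normal form:
  (exists p. exists w. (M(w) | ~S(p))) & (forall z. M(z)) & (exists u. S(u))
All bound variables are already distinct, so no renaming is needed.
Finally move all quantifiers to the prefix:
  exists p. exists w. forall z. exists u. ((M(w) | ~S(p)) & M(z) & S(u))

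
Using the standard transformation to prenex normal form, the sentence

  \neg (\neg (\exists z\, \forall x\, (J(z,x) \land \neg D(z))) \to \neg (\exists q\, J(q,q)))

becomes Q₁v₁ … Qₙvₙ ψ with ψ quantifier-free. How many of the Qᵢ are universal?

Eliminate → and ↔ using ¬ and ∨.
  \neg (\neg \neg (\exists z\, \forall x\, (J(z,x) \land \neg D(z))) \lor \neg (\exists q\, J(q,q)))
Move each ¬ inward, flipping quantifiers it crosses:
  (\forall z\, \exists x\, (\neg J(z,x) \lor D(z))) \land (\exists q\, J(q,q))
All bound variables are already distinct, so no renaming is needed.
Finally move all quantifiers to the prefix:
  \forall z\, \exists x\, \exists q\, ((\neg J(z,x) \lor D(z)) \land J(q,q))
The prefix is \forall z \exists x \exists q: 1 universal, 2 existential.

1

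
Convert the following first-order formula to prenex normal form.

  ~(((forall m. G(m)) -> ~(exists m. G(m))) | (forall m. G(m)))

forall m. exists x1. exists q. (G(m) & G(x1) & ~G(q))

Eliminate → and ↔ using ¬ and ∨.
  ~(~(forall m. G(m)) | ~(exists m. G(m)) | (forall m. G(m)))
Drive negations inward (¬∀x A ≡ ∃x ¬A, ¬∃x A ≡ ∀x ¬A, De Morgan for ∧/∨):
  (forall m. G(m)) & (exists m. G(m)) & (exists m. ~G(m))
Give each quantifier a distinct variable: m↦x1, m↦q.
  (forall m. G(m)) & (exists x1. G(x1)) & (exists q. ~G(q))
Finally move all quantifiers to the prefix:
  forall m. exists x1. exists q. (G(m) & G(x1) & ~G(q))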